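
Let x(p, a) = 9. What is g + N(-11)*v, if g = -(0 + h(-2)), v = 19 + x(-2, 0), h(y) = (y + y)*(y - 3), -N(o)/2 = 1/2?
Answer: -48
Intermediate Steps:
N(o) = -1 (N(o) = -2/2 = -2*½ = -1)
h(y) = 2*y*(-3 + y) (h(y) = (2*y)*(-3 + y) = 2*y*(-3 + y))
v = 28 (v = 19 + 9 = 28)
g = -20 (g = -(0 + 2*(-2)*(-3 - 2)) = -(0 + 2*(-2)*(-5)) = -(0 + 20) = -1*20 = -20)
g + N(-11)*v = -20 - 1*28 = -20 - 28 = -48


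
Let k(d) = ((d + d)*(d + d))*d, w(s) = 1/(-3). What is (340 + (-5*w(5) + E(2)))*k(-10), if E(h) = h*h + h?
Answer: -4172000/3 ≈ -1.3907e+6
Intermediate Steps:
w(s) = -⅓
k(d) = 4*d³ (k(d) = ((2*d)*(2*d))*d = (4*d²)*d = 4*d³)
E(h) = h + h² (E(h) = h² + h = h + h²)
(340 + (-5*w(5) + E(2)))*k(-10) = (340 + (-5*(-⅓) + 2*(1 + 2)))*(4*(-10)³) = (340 + (5/3 + 2*3))*(4*(-1000)) = (340 + (5/3 + 6))*(-4000) = (340 + 23/3)*(-4000) = (1043/3)*(-4000) = -4172000/3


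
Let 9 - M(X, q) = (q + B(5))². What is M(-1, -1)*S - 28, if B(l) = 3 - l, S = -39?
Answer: -28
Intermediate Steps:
M(X, q) = 9 - (-2 + q)² (M(X, q) = 9 - (q + (3 - 1*5))² = 9 - (q + (3 - 5))² = 9 - (q - 2)² = 9 - (-2 + q)²)
M(-1, -1)*S - 28 = (9 - (-2 - 1)²)*(-39) - 28 = (9 - 1*(-3)²)*(-39) - 28 = (9 - 1*9)*(-39) - 28 = (9 - 9)*(-39) - 28 = 0*(-39) - 28 = 0 - 28 = -28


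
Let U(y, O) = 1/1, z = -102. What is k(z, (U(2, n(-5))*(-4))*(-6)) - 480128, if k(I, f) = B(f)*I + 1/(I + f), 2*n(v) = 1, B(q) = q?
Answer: -37640929/78 ≈ -4.8258e+5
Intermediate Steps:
n(v) = ½ (n(v) = (½)*1 = ½)
U(y, O) = 1
k(I, f) = 1/(I + f) + I*f (k(I, f) = f*I + 1/(I + f) = I*f + 1/(I + f) = 1/(I + f) + I*f)
k(z, (U(2, n(-5))*(-4))*(-6)) - 480128 = (1 - 102*((1*(-4))*(-6))² + ((1*(-4))*(-6))*(-102)²)/(-102 + (1*(-4))*(-6)) - 480128 = (1 - 102*(-4*(-6))² - 4*(-6)*10404)/(-102 - 4*(-6)) - 480128 = (1 - 102*24² + 24*10404)/(-102 + 24) - 480128 = (1 - 102*576 + 249696)/(-78) - 480128 = -(1 - 58752 + 249696)/78 - 480128 = -1/78*190945 - 480128 = -190945/78 - 480128 = -37640929/78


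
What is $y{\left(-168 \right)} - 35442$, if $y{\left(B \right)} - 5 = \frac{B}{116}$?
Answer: $- \frac{1027715}{29} \approx -35438.0$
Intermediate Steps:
$y{\left(B \right)} = 5 + \frac{B}{116}$
$y{\left(-168 \right)} - 35442 = \left(5 + \frac{1}{116} \left(-168\right)\right) - 35442 = \left(5 - \frac{42}{29}\right) - 35442 = \frac{103}{29} - 35442 = - \frac{1027715}{29}$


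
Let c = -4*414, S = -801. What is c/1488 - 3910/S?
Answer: 187151/49662 ≈ 3.7685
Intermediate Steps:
c = -1656
c/1488 - 3910/S = -1656/1488 - 3910/(-801) = -1656*1/1488 - 3910*(-1/801) = -69/62 + 3910/801 = 187151/49662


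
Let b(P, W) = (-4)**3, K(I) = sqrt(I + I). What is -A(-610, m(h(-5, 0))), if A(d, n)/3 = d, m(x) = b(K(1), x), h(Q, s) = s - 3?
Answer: 1830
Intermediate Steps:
K(I) = sqrt(2)*sqrt(I) (K(I) = sqrt(2*I) = sqrt(2)*sqrt(I))
b(P, W) = -64
h(Q, s) = -3 + s
m(x) = -64
A(d, n) = 3*d
-A(-610, m(h(-5, 0))) = -3*(-610) = -1*(-1830) = 1830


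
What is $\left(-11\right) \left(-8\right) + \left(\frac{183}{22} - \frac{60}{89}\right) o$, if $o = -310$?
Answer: $- \frac{2233733}{979} \approx -2281.6$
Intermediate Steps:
$\left(-11\right) \left(-8\right) + \left(\frac{183}{22} - \frac{60}{89}\right) o = \left(-11\right) \left(-8\right) + \left(\frac{183}{22} - \frac{60}{89}\right) \left(-310\right) = 88 + \left(183 \cdot \frac{1}{22} - \frac{60}{89}\right) \left(-310\right) = 88 + \left(\frac{183}{22} - \frac{60}{89}\right) \left(-310\right) = 88 + \frac{14967}{1958} \left(-310\right) = 88 - \frac{2319885}{979} = - \frac{2233733}{979}$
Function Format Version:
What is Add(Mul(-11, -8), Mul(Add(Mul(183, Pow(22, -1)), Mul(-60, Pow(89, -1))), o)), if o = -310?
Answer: Rational(-2233733, 979) ≈ -2281.6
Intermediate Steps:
Add(Mul(-11, -8), Mul(Add(Mul(183, Pow(22, -1)), Mul(-60, Pow(89, -1))), o)) = Add(Mul(-11, -8), Mul(Add(Mul(183, Pow(22, -1)), Mul(-60, Pow(89, -1))), -310)) = Add(88, Mul(Add(Mul(183, Rational(1, 22)), Mul(-60, Rational(1, 89))), -310)) = Add(88, Mul(Add(Rational(183, 22), Rational(-60, 89)), -310)) = Add(88, Mul(Rational(14967, 1958), -310)) = Add(88, Rational(-2319885, 979)) = Rational(-2233733, 979)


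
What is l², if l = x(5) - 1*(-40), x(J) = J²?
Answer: 4225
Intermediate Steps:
l = 65 (l = 5² - 1*(-40) = 25 + 40 = 65)
l² = 65² = 4225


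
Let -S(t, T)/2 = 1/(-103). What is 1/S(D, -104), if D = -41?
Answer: 103/2 ≈ 51.500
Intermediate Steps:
S(t, T) = 2/103 (S(t, T) = -2/(-103) = -2*(-1/103) = 2/103)
1/S(D, -104) = 1/(2/103) = 103/2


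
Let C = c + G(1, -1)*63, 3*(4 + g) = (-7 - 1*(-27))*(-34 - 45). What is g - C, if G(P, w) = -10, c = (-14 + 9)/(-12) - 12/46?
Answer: 27373/276 ≈ 99.177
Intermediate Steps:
c = 43/276 (c = -5*(-1/12) - 12*1/46 = 5/12 - 6/23 = 43/276 ≈ 0.15580)
g = -1592/3 (g = -4 + ((-7 - 1*(-27))*(-34 - 45))/3 = -4 + ((-7 + 27)*(-79))/3 = -4 + (20*(-79))/3 = -4 + (1/3)*(-1580) = -4 - 1580/3 = -1592/3 ≈ -530.67)
C = -173837/276 (C = 43/276 - 10*63 = 43/276 - 630 = -173837/276 ≈ -629.84)
g - C = -1592/3 - 1*(-173837/276) = -1592/3 + 173837/276 = 27373/276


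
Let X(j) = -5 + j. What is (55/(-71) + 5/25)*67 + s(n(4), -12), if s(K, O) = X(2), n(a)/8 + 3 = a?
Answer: -14733/355 ≈ -41.501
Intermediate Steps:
n(a) = -24 + 8*a
s(K, O) = -3 (s(K, O) = -5 + 2 = -3)
(55/(-71) + 5/25)*67 + s(n(4), -12) = (55/(-71) + 5/25)*67 - 3 = (55*(-1/71) + 5*(1/25))*67 - 3 = (-55/71 + ⅕)*67 - 3 = -204/355*67 - 3 = -13668/355 - 3 = -14733/355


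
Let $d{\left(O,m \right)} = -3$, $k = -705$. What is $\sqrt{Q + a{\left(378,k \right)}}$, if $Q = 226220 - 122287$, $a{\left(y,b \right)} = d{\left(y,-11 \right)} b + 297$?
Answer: $\sqrt{106345} \approx 326.11$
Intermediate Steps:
$a{\left(y,b \right)} = 297 - 3 b$ ($a{\left(y,b \right)} = - 3 b + 297 = 297 - 3 b$)
$Q = 103933$ ($Q = 226220 - 122287 = 103933$)
$\sqrt{Q + a{\left(378,k \right)}} = \sqrt{103933 + \left(297 - -2115\right)} = \sqrt{103933 + \left(297 + 2115\right)} = \sqrt{103933 + 2412} = \sqrt{106345}$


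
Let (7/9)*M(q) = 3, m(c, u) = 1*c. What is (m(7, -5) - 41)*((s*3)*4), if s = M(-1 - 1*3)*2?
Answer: -22032/7 ≈ -3147.4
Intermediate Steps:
m(c, u) = c
M(q) = 27/7 (M(q) = (9/7)*3 = 27/7)
s = 54/7 (s = (27/7)*2 = 54/7 ≈ 7.7143)
(m(7, -5) - 41)*((s*3)*4) = (7 - 41)*(((54/7)*3)*4) = -5508*4/7 = -34*648/7 = -22032/7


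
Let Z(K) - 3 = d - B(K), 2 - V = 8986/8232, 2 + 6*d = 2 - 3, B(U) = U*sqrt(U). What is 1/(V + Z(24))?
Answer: -57743364/234001874903 - 813189888*sqrt(6)/234001874903 ≈ -0.0087591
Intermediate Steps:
B(U) = U**(3/2)
d = -1/2 (d = -1/3 + (2 - 3)/6 = -1/3 + (1/6)*(-1) = -1/3 - 1/6 = -1/2 ≈ -0.50000)
V = 3739/4116 (V = 2 - 8986/8232 = 2 - 1*4493/4116 = 2 - 4493/4116 = 3739/4116 ≈ 0.90841)
Z(K) = 5/2 - K**(3/2) (Z(K) = 3 + (-1/2 - K**(3/2)) = 5/2 - K**(3/2))
1/(V + Z(24)) = 1/(3739/4116 + (5/2 - 24**(3/2))) = 1/(3739/4116 + (5/2 - 48*sqrt(6))) = 1/(14029/4116 - 48*sqrt(6))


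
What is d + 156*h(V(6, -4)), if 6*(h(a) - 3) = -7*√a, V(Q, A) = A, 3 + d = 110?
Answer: 575 - 364*I ≈ 575.0 - 364.0*I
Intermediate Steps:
d = 107 (d = -3 + 110 = 107)
h(a) = 3 - 7*√a/6 (h(a) = 3 + (-7*√a)/6 = 3 - 7*√a/6)
d + 156*h(V(6, -4)) = 107 + 156*(3 - 7*I/3) = 107 + (468 - 364*I) = 575 - 364*I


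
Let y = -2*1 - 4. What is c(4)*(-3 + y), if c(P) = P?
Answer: -36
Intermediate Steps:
y = -6 (y = -2 - 4 = -6)
c(4)*(-3 + y) = 4*(-3 - 6) = 4*(-9) = -36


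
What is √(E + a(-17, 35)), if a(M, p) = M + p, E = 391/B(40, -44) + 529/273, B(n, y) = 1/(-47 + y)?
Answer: I*√2650330410/273 ≈ 188.58*I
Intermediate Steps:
E = -9713084/273 (E = 391/(1/(-47 - 44)) + 529/273 = 391/(1/(-91)) + 529*(1/273) = 391/(-1/91) + 529/273 = 391*(-91) + 529/273 = -35581 + 529/273 = -9713084/273 ≈ -35579.)
√(E + a(-17, 35)) = √(-9713084/273 + (-17 + 35)) = √(-9713084/273 + 18) = √(-9708170/273) = I*√2650330410/273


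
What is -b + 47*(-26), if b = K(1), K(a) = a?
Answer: -1223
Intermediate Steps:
b = 1
-b + 47*(-26) = -1*1 + 47*(-26) = -1 - 1222 = -1223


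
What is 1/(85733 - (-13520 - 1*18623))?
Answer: 1/117876 ≈ 8.4835e-6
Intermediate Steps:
1/(85733 - (-13520 - 1*18623)) = 1/(85733 - (-13520 - 18623)) = 1/(85733 - 1*(-32143)) = 1/(85733 + 32143) = 1/117876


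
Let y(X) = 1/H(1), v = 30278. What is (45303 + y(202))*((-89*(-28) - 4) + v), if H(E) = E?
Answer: 1484430864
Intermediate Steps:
y(X) = 1 (y(X) = 1/1 = 1)
(45303 + y(202))*((-89*(-28) - 4) + v) = (45303 + 1)*((-89*(-28) - 4) + 30278) = 45304*((2492 - 4) + 30278) = 45304*(2488 + 30278) = 45304*32766 = 1484430864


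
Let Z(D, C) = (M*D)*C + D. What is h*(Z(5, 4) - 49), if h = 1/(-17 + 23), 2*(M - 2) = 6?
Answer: 28/3 ≈ 9.3333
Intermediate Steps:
M = 5 (M = 2 + (½)*6 = 2 + 3 = 5)
Z(D, C) = D + 5*C*D (Z(D, C) = (5*D)*C + D = 5*C*D + D = D + 5*C*D)
h = ⅙ (h = 1/6 = ⅙ ≈ 0.16667)
h*(Z(5, 4) - 49) = (5*(1 + 5*4) - 49)/6 = (5*(1 + 20) - 49)/6 = (5*21 - 49)/6 = (105 - 49)/6 = (⅙)*56 = 28/3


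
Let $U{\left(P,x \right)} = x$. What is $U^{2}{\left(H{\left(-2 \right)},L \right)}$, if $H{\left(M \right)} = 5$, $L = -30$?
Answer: $900$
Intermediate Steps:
$U^{2}{\left(H{\left(-2 \right)},L \right)} = \left(-30\right)^{2} = 900$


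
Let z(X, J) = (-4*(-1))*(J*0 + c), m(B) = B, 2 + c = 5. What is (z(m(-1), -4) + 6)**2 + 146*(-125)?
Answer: -17926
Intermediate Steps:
c = 3 (c = -2 + 5 = 3)
z(X, J) = 12 (z(X, J) = (-4*(-1))*(J*0 + 3) = 4*(0 + 3) = 4*3 = 12)
(z(m(-1), -4) + 6)**2 + 146*(-125) = (12 + 6)**2 + 146*(-125) = 18**2 - 18250 = 324 - 18250 = -17926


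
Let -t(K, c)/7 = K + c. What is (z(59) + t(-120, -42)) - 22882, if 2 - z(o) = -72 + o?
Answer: -21733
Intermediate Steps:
t(K, c) = -7*K - 7*c (t(K, c) = -7*(K + c) = -7*K - 7*c)
z(o) = 74 - o (z(o) = 2 - (-72 + o) = 2 + (72 - o) = 74 - o)
(z(59) + t(-120, -42)) - 22882 = ((74 - 1*59) + (-7*(-120) - 7*(-42))) - 22882 = ((74 - 59) + (840 + 294)) - 22882 = (15 + 1134) - 22882 = 1149 - 22882 = -21733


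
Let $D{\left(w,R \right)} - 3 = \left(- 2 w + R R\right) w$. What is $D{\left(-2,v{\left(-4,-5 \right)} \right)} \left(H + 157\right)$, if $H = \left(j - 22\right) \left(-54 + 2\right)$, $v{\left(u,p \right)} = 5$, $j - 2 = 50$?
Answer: $77165$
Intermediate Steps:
$j = 52$ ($j = 2 + 50 = 52$)
$H = -1560$ ($H = \left(52 - 22\right) \left(-54 + 2\right) = 30 \left(-52\right) = -1560$)
$D{\left(w,R \right)} = 3 + w \left(R^{2} - 2 w\right)$ ($D{\left(w,R \right)} = 3 + \left(- 2 w + R R\right) w = 3 + \left(- 2 w + R^{2}\right) w = 3 + \left(R^{2} - 2 w\right) w = 3 + w \left(R^{2} - 2 w\right)$)
$D{\left(-2,v{\left(-4,-5 \right)} \right)} \left(H + 157\right) = \left(3 - 2 \left(-2\right)^{2} - 2 \cdot 5^{2}\right) \left(-1560 + 157\right) = \left(3 - 8 - 50\right) \left(-1403\right) = \left(-55\right) \left(-1403\right) = 77165$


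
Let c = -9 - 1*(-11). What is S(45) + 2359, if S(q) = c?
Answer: 2361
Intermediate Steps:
c = 2 (c = -9 + 11 = 2)
S(q) = 2
S(45) + 2359 = 2 + 2359 = 2361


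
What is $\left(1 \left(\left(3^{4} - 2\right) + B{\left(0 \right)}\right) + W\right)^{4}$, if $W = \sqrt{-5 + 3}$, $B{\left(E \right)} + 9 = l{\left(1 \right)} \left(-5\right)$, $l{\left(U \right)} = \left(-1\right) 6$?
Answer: $\left(100 + i \sqrt{2}\right)^{4} \approx 9.988 \cdot 10^{7} + 5.6557 \cdot 10^{6} i$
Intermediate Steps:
$l{\left(U \right)} = -6$
$B{\left(E \right)} = 21$ ($B{\left(E \right)} = -9 - -30 = -9 + 30 = 21$)
$W = i \sqrt{2}$ ($W = \sqrt{-2} = i \sqrt{2} \approx 1.4142 i$)
$\left(1 \left(\left(3^{4} - 2\right) + B{\left(0 \right)}\right) + W\right)^{4} = \left(1 \left(\left(3^{4} - 2\right) + 21\right) + i \sqrt{2}\right)^{4} = \left(1 \left(\left(81 - 2\right) + 21\right) + i \sqrt{2}\right)^{4} = \left(1 \left(79 + 21\right) + i \sqrt{2}\right)^{4} = \left(1 \cdot 100 + i \sqrt{2}\right)^{4} = \left(100 + i \sqrt{2}\right)^{4}$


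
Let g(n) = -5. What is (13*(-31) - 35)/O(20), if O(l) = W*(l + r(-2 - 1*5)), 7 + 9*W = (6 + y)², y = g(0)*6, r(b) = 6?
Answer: -1971/7397 ≈ -0.26646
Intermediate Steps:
y = -30 (y = -5*6 = -30)
W = 569/9 (W = -7/9 + (6 - 30)²/9 = -7/9 + (⅑)*(-24)² = -7/9 + (⅑)*576 = -7/9 + 64 = 569/9 ≈ 63.222)
O(l) = 1138/3 + 569*l/9 (O(l) = 569*(l + 6)/9 = 569*(6 + l)/9 = 1138/3 + 569*l/9)
(13*(-31) - 35)/O(20) = (13*(-31) - 35)/(1138/3 + (569/9)*20) = (-403 - 35)/(1138/3 + 11380/9) = -438/14794/9 = -438*9/14794 = -1971/7397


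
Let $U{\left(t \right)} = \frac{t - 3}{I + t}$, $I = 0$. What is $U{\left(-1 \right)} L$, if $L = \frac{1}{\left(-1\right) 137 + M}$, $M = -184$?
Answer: $- \frac{4}{321} \approx -0.012461$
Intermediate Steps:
$U{\left(t \right)} = \frac{-3 + t}{t}$ ($U{\left(t \right)} = \frac{t - 3}{0 + t} = \frac{-3 + t}{t}$)
$L = - \frac{1}{321}$ ($L = \frac{1}{\left(-1\right) 137 - 184} = \frac{1}{-137 - 184} = \frac{1}{-321} = - \frac{1}{321} \approx -0.0031153$)
$U{\left(-1 \right)} L = \frac{-3 - 1}{-1} \left(- \frac{1}{321}\right) = \left(-1\right) \left(-4\right) \left(- \frac{1}{321}\right) = 4 \left(- \frac{1}{321}\right) = - \frac{4}{321}$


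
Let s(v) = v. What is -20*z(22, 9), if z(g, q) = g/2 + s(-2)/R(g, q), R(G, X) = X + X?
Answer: -1960/9 ≈ -217.78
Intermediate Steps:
R(G, X) = 2*X
z(g, q) = g/2 - 1/q (z(g, q) = g/2 - 2*1/(2*q) = g*(1/2) - 1/q = g/2 - 1/q)
-20*z(22, 9) = -20*((1/2)*22 - 1/9) = -20*(11 - 1*1/9) = -20*(11 - 1/9) = -20*98/9 = -1960/9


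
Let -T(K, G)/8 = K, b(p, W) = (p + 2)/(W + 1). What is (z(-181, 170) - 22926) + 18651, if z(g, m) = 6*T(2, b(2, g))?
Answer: -4371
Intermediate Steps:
b(p, W) = (2 + p)/(1 + W)
T(K, G) = -8*K
z(g, m) = -96 (z(g, m) = 6*(-8*2) = 6*(-16) = -96)
(z(-181, 170) - 22926) + 18651 = (-96 - 22926) + 18651 = -23022 + 18651 = -4371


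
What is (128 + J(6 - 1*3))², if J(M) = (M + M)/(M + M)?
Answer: 16641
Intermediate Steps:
J(M) = 1 (J(M) = (2*M)/((2*M)) = (2*M)*(1/(2*M)) = 1)
(128 + J(6 - 1*3))² = (128 + 1)² = 129² = 16641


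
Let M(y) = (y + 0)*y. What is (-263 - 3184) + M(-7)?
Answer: -3398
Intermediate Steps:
M(y) = y² (M(y) = y*y = y²)
(-263 - 3184) + M(-7) = (-263 - 3184) + (-7)² = -3447 + 49 = -3398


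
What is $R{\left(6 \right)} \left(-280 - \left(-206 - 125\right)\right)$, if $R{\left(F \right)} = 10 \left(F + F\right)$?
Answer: $6120$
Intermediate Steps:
$R{\left(F \right)} = 20 F$ ($R{\left(F \right)} = 10 \cdot 2 F = 20 F$)
$R{\left(6 \right)} \left(-280 - \left(-206 - 125\right)\right) = 20 \cdot 6 \left(-280 - \left(-206 - 125\right)\right) = 120 \left(-280 - -331\right) = 120 \left(-280 + 331\right) = 120 \cdot 51 = 6120$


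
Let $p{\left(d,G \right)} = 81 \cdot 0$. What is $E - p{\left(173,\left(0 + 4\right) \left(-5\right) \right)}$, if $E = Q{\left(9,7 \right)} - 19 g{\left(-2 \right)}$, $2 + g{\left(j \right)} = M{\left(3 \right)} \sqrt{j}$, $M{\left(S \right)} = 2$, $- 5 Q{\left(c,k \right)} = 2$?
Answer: $\frac{188}{5} - 38 i \sqrt{2} \approx 37.6 - 53.74 i$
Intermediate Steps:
$Q{\left(c,k \right)} = - \frac{2}{5}$ ($Q{\left(c,k \right)} = \left(- \frac{1}{5}\right) 2 = - \frac{2}{5}$)
$p{\left(d,G \right)} = 0$
$g{\left(j \right)} = -2 + 2 \sqrt{j}$
$E = \frac{188}{5} - 38 i \sqrt{2}$ ($E = - \frac{2}{5} - 19 \left(-2 + 2 \sqrt{-2}\right) = - \frac{2}{5} - 19 \left(-2 + 2 i \sqrt{2}\right) = - \frac{2}{5} + \left(38 - 38 i \sqrt{2}\right) = \frac{188}{5} - 38 i \sqrt{2} \approx 37.6 - 53.74 i$)
$E - p{\left(173,\left(0 + 4\right) \left(-5\right) \right)} = \left(\frac{188}{5} - 38 i \sqrt{2}\right) - 0 = \left(\frac{188}{5} - 38 i \sqrt{2}\right) + 0 = \frac{188}{5} - 38 i \sqrt{2}$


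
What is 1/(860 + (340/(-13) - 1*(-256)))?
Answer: 13/14168 ≈ 0.00091756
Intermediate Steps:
1/(860 + (340/(-13) - 1*(-256))) = 1/(860 + (340*(-1/13) + 256)) = 1/(860 + (-340/13 + 256)) = 1/(860 + 2988/13) = 1/(14168/13) = 13/14168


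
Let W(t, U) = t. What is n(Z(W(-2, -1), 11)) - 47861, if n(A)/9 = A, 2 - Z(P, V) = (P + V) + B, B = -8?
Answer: -47852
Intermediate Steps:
Z(P, V) = 10 - P - V (Z(P, V) = 2 - ((P + V) - 8) = 2 - (-8 + P + V) = 2 + (8 - P - V) = 10 - P - V)
n(A) = 9*A
n(Z(W(-2, -1), 11)) - 47861 = 9*(10 - 1*(-2) - 1*11) - 47861 = 9*(10 + 2 - 11) - 47861 = 9*1 - 47861 = 9 - 47861 = -47852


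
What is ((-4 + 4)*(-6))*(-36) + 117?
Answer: 117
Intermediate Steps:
((-4 + 4)*(-6))*(-36) + 117 = (0*(-6))*(-36) + 117 = 0*(-36) + 117 = 0 + 117 = 117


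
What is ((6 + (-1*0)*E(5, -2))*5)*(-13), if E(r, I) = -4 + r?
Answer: -390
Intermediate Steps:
((6 + (-1*0)*E(5, -2))*5)*(-13) = ((6 + (-1*0)*(-4 + 5))*5)*(-13) = ((6 + 0*1)*5)*(-13) = ((6 + 0)*5)*(-13) = (6*5)*(-13) = 30*(-13) = -390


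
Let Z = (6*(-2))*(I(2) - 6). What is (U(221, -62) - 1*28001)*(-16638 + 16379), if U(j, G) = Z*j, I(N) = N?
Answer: 4504787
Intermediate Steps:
Z = 48 (Z = (6*(-2))*(2 - 6) = -12*(-4) = 48)
U(j, G) = 48*j
(U(221, -62) - 1*28001)*(-16638 + 16379) = (48*221 - 1*28001)*(-16638 + 16379) = (10608 - 28001)*(-259) = -17393*(-259) = 4504787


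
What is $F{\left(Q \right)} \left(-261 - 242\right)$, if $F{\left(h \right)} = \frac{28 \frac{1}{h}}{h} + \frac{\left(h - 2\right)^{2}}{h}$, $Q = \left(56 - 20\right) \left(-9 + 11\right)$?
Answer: $- \frac{44368121}{1296} \approx -34235.0$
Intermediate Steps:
$Q = 72$ ($Q = 36 \cdot 2 = 72$)
$F{\left(h \right)} = \frac{28}{h^{2}} + \frac{\left(-2 + h\right)^{2}}{h}$
$F{\left(Q \right)} \left(-261 - 242\right) = \frac{28 + 72 \left(-2 + 72\right)^{2}}{5184} \left(-261 - 242\right) = \frac{28 + 72 \cdot 70^{2}}{5184} \left(-503\right) = \frac{28 + 72 \cdot 4900}{5184} \left(-503\right) = \frac{28 + 352800}{5184} \left(-503\right) = \frac{1}{5184} \cdot 352828 \left(-503\right) = \frac{88207}{1296} \left(-503\right) = - \frac{44368121}{1296}$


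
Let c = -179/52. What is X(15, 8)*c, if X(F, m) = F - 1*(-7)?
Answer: -1969/26 ≈ -75.731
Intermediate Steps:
X(F, m) = 7 + F (X(F, m) = F + 7 = 7 + F)
c = -179/52 (c = -179*1/52 = -179/52 ≈ -3.4423)
X(15, 8)*c = (7 + 15)*(-179/52) = 22*(-179/52) = -1969/26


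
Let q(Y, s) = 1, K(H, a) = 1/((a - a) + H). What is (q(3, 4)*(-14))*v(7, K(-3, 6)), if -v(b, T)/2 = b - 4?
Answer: 84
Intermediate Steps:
K(H, a) = 1/H (K(H, a) = 1/(0 + H) = 1/H)
v(b, T) = 8 - 2*b (v(b, T) = -2*(b - 4) = -2*(-4 + b) = 8 - 2*b)
(q(3, 4)*(-14))*v(7, K(-3, 6)) = (1*(-14))*(8 - 2*7) = -14*(8 - 14) = -14*(-6) = 84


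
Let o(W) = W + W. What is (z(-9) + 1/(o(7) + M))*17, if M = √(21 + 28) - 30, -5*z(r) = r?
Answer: 1292/45 ≈ 28.711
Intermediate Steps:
z(r) = -r/5
o(W) = 2*W
M = -23 (M = √49 - 30 = 7 - 30 = -23)
(z(-9) + 1/(o(7) + M))*17 = (-⅕*(-9) + 1/(2*7 - 23))*17 = (9/5 + 1/(14 - 23))*17 = (9/5 + 1/(-9))*17 = (9/5 - ⅑)*17 = (76/45)*17 = 1292/45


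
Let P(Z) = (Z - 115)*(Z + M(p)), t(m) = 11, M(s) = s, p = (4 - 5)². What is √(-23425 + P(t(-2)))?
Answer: I*√24673 ≈ 157.08*I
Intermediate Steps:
p = 1 (p = (-1)² = 1)
P(Z) = (1 + Z)*(-115 + Z) (P(Z) = (Z - 115)*(Z + 1) = (-115 + Z)*(1 + Z) = (1 + Z)*(-115 + Z))
√(-23425 + P(t(-2))) = √(-23425 + (-115 + 11² - 114*11)) = √(-23425 + (-115 + 121 - 1254)) = √(-23425 - 1248) = √(-24673) = I*√24673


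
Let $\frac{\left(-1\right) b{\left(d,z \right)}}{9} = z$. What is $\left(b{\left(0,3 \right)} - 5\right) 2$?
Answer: $-64$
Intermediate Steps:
$b{\left(d,z \right)} = - 9 z$
$\left(b{\left(0,3 \right)} - 5\right) 2 = \left(\left(-9\right) 3 - 5\right) 2 = \left(-27 - 5\right) 2 = \left(-32\right) 2 = -64$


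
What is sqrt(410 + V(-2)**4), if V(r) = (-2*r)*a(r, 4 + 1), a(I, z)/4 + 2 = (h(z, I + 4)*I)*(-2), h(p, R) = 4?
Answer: sqrt(2517631386) ≈ 50176.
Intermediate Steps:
a(I, z) = -8 - 32*I (a(I, z) = -8 + 4*((4*I)*(-2)) = -8 + 4*(-8*I) = -8 - 32*I)
V(r) = -2*r*(-8 - 32*r) (V(r) = (-2*r)*(-8 - 32*r) = -2*r*(-8 - 32*r))
sqrt(410 + V(-2)**4) = sqrt(410 + (16*(-2)*(1 + 4*(-2)))**4) = sqrt(410 + (16*(-2)*(1 - 8))**4) = sqrt(410 + (16*(-2)*(-7))**4) = sqrt(410 + 224**4) = sqrt(410 + 2517630976) = sqrt(2517631386)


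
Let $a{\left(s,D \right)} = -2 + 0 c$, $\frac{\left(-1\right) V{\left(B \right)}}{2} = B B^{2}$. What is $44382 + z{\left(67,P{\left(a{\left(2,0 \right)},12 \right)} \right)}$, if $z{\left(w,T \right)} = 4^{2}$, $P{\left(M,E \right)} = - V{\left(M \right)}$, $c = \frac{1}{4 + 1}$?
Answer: $44398$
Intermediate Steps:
$c = \frac{1}{5} \approx 0.2$
$V{\left(B \right)} = - 2 B^{3}$ ($V{\left(B \right)} = - 2 B B^{2} = - 2 B^{3}$)
$a{\left(s,D \right)} = -2$ ($a{\left(s,D \right)} = -2 + 0 \cdot \frac{1}{5} = -2 + 0 = -2$)
$P{\left(M,E \right)} = 2 M^{3}$ ($P{\left(M,E \right)} = - \left(-2\right) M^{3} = 2 M^{3}$)
$z{\left(w,T \right)} = 16$
$44382 + z{\left(67,P{\left(a{\left(2,0 \right)},12 \right)} \right)} = 44382 + 16 = 44398$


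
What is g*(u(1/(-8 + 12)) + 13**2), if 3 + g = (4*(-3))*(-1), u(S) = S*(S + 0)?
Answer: 24345/16 ≈ 1521.6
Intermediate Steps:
u(S) = S**2 (u(S) = S*S = S**2)
g = 9 (g = -3 + (4*(-3))*(-1) = -3 - 12*(-1) = -3 + 12 = 9)
g*(u(1/(-8 + 12)) + 13**2) = 9*((1/(-8 + 12))**2 + 13**2) = 9*((1/4)**2 + 169) = 9*(1/16 + 169) = 9*(2705/16) = 24345/16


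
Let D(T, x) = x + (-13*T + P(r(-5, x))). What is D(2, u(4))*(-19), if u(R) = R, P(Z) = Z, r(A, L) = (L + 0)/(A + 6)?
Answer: 342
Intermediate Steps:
r(A, L) = L/(6 + A)
D(T, x) = -13*T + 2*x (D(T, x) = x + (-13*T + x/(6 - 5)) = x + (-13*T + x/1) = x + (-13*T + x*1) = x + (-13*T + x) = x + (x - 13*T) = -13*T + 2*x)
D(2, u(4))*(-19) = (-13*2 + 2*4)*(-19) = (-26 + 8)*(-19) = -18*(-19) = 342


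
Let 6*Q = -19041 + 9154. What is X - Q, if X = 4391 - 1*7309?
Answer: -7621/6 ≈ -1270.2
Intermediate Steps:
X = -2918 (X = 4391 - 7309 = -2918)
Q = -9887/6 (Q = (-19041 + 9154)/6 = (⅙)*(-9887) = -9887/6 ≈ -1647.8)
X - Q = -2918 - 1*(-9887/6) = -2918 + 9887/6 = -7621/6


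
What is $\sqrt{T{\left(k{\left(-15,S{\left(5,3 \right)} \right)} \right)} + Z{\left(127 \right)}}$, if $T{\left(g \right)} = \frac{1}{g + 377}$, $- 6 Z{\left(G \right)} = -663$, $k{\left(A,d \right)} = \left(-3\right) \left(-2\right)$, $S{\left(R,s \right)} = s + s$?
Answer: $\frac{9 \sqrt{800470}}{766} \approx 10.512$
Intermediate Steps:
$S{\left(R,s \right)} = 2 s$
$k{\left(A,d \right)} = 6$
$Z{\left(G \right)} = \frac{221}{2}$ ($Z{\left(G \right)} = \left(- \frac{1}{6}\right) \left(-663\right) = \frac{221}{2}$)
$T{\left(g \right)} = \frac{1}{377 + g}$
$\sqrt{T{\left(k{\left(-15,S{\left(5,3 \right)} \right)} \right)} + Z{\left(127 \right)}} = \sqrt{\frac{1}{377 + 6} + \frac{221}{2}} = \sqrt{\frac{1}{383} + \frac{221}{2}} = \sqrt{\frac{84645}{766}} = \frac{9 \sqrt{800470}}{766}$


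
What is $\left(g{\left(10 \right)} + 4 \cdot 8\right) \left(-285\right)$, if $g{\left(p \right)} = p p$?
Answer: $-37620$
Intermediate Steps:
$g{\left(p \right)} = p^{2}$
$\left(g{\left(10 \right)} + 4 \cdot 8\right) \left(-285\right) = \left(10^{2} + 4 \cdot 8\right) \left(-285\right) = \left(100 + 32\right) \left(-285\right) = 132 \left(-285\right) = -37620$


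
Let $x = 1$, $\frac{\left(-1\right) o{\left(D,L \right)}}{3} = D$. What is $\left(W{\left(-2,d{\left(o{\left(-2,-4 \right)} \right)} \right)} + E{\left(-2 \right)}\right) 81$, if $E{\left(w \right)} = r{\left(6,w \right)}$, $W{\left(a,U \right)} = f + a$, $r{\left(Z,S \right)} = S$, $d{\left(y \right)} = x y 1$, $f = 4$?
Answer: $0$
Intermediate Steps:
$o{\left(D,L \right)} = - 3 D$
$d{\left(y \right)} = y$ ($d{\left(y \right)} = 1 y 1 = y 1 = y$)
$W{\left(a,U \right)} = 4 + a$
$E{\left(w \right)} = w$
$\left(W{\left(-2,d{\left(o{\left(-2,-4 \right)} \right)} \right)} + E{\left(-2 \right)}\right) 81 = \left(\left(4 - 2\right) - 2\right) 81 = \left(2 - 2\right) 81 = 0 \cdot 81 = 0$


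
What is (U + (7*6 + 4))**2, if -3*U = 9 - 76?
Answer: 42025/9 ≈ 4669.4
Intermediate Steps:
U = 67/3 (U = -(9 - 76)/3 = -1/3*(-67) = 67/3 ≈ 22.333)
(U + (7*6 + 4))**2 = (67/3 + (7*6 + 4))**2 = (67/3 + (42 + 4))**2 = (67/3 + 46)**2 = (205/3)**2 = 42025/9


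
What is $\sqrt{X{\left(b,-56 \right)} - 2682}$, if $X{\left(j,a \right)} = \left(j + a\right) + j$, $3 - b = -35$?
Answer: $11 i \sqrt{22} \approx 51.595 i$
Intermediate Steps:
$b = 38$ ($b = 3 - -35 = 3 + 35 = 38$)
$X{\left(j,a \right)} = a + 2 j$ ($X{\left(j,a \right)} = \left(a + j\right) + j = a + 2 j$)
$\sqrt{X{\left(b,-56 \right)} - 2682} = \sqrt{\left(-56 + 2 \cdot 38\right) - 2682} = \sqrt{\left(-56 + 76\right) - 2682} = \sqrt{20 - 2682} = \sqrt{-2662} = 11 i \sqrt{22}$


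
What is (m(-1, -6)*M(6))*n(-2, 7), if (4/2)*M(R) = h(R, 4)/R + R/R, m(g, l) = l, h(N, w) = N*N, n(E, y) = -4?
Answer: 84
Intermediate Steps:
h(N, w) = N²
M(R) = ½ + R/2 (M(R) = (R²/R + R/R)/2 = (R + 1)/2 = (1 + R)/2 = ½ + R/2)
(m(-1, -6)*M(6))*n(-2, 7) = -6*(½ + (½)*6)*(-4) = -6*(½ + 3)*(-4) = -6*7/2*(-4) = -21*(-4) = 84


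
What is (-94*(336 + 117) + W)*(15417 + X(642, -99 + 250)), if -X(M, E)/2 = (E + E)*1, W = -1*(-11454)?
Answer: -461099064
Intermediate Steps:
W = 11454
X(M, E) = -4*E (X(M, E) = -2*(E + E) = -2*2*E = -4*E)
(-94*(336 + 117) + W)*(15417 + X(642, -99 + 250)) = (-94*(336 + 117) + 11454)*(15417 - 4*(-99 + 250)) = (-94*453 + 11454)*(15417 - 4*151) = (-42582 + 11454)*(15417 - 604) = -31128*14813 = -461099064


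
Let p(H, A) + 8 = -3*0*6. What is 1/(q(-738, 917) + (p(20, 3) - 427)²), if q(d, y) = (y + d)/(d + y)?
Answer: 1/189226 ≈ 5.2847e-6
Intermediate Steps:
q(d, y) = 1 (q(d, y) = (d + y)/(d + y) = 1)
p(H, A) = -8 (p(H, A) = -8 - 3*0*6 = -8 + 0*6 = -8 + 0 = -8)
1/(q(-738, 917) + (p(20, 3) - 427)²) = 1/(1 + (-8 - 427)²) = 1/(1 + (-435)²) = 1/(1 + 189225) = 1/189226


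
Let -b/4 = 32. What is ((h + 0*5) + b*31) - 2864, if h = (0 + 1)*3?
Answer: -6829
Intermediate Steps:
b = -128 (b = -4*32 = -128)
h = 3 (h = 1*3 = 3)
((h + 0*5) + b*31) - 2864 = ((3 + 0*5) - 128*31) - 2864 = ((3 + 0) - 3968) - 2864 = (3 - 3968) - 2864 = -3965 - 2864 = -6829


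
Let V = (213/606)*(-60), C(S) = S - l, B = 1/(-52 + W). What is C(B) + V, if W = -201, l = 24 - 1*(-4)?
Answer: -1254475/25553 ≈ -49.093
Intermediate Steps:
l = 28 (l = 24 + 4 = 28)
B = -1/253 (B = 1/(-52 - 201) = 1/(-253) = -1/253 ≈ -0.0039526)
C(S) = -28 + S (C(S) = S - 1*28 = S - 28 = -28 + S)
V = -2130/101 (V = (213*(1/606))*(-60) = (71/202)*(-60) = -2130/101 ≈ -21.089)
C(B) + V = (-28 - 1/253) - 2130/101 = -7085/253 - 2130/101 = -1254475/25553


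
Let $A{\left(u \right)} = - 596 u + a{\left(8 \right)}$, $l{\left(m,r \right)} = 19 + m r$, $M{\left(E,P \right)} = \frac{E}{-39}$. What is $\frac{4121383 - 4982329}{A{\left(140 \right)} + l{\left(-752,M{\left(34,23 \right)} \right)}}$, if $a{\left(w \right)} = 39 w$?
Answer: $\frac{33576894}{3215683} \approx 10.442$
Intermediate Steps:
$M{\left(E,P \right)} = - \frac{E}{39}$ ($M{\left(E,P \right)} = E \left(- \frac{1}{39}\right) = - \frac{E}{39}$)
$A{\left(u \right)} = 312 - 596 u$ ($A{\left(u \right)} = - 596 u + 39 \cdot 8 = - 596 u + 312 = 312 - 596 u$)
$\frac{4121383 - 4982329}{A{\left(140 \right)} + l{\left(-752,M{\left(34,23 \right)} \right)}} = \frac{4121383 - 4982329}{\left(312 - 83440\right) - \left(-19 + 752 \left(\left(- \frac{1}{39}\right) 34\right)\right)} = - \frac{860946}{\left(312 - 83440\right) + \left(19 - - \frac{25568}{39}\right)} = - \frac{860946}{-83128 + \left(19 + \frac{25568}{39}\right)} = - \frac{860946}{-83128 + \frac{26309}{39}} = - \frac{860946}{- \frac{3215683}{39}} = \left(-860946\right) \left(- \frac{39}{3215683}\right) = \frac{33576894}{3215683}$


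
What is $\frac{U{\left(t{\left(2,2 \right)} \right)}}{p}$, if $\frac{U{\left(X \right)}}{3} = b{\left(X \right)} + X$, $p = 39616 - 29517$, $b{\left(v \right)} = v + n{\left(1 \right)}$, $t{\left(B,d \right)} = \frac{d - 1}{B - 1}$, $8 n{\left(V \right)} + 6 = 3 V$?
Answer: $\frac{39}{80792} \approx 0.00048272$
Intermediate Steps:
$n{\left(V \right)} = - \frac{3}{4} + \frac{3 V}{8}$
$t{\left(B,d \right)} = \frac{-1 + d}{-1 + B}$
$b{\left(v \right)} = - \frac{3}{8} + v$ ($b{\left(v \right)} = v + \left(- \frac{3}{4} + \frac{3}{8} \cdot 1\right) = v + \left(- \frac{3}{4} + \frac{3}{8}\right) = v - \frac{3}{8} = - \frac{3}{8} + v$)
$p = 10099$ ($p = 39616 - 29517 = 10099$)
$U{\left(X \right)} = - \frac{9}{8} + 6 X$ ($U{\left(X \right)} = 3 \left(\left(- \frac{3}{8} + X\right) + X\right) = 3 \left(- \frac{3}{8} + 2 X\right) = - \frac{9}{8} + 6 X$)
$\frac{U{\left(t{\left(2,2 \right)} \right)}}{p} = \frac{- \frac{9}{8} + 6 \frac{-1 + 2}{-1 + 2}}{10099} = \left(- \frac{9}{8} + 6 \cdot 1^{-1} \cdot 1\right) \frac{1}{10099} = \left(- \frac{9}{8} + 6 \cdot 1 \cdot 1\right) \frac{1}{10099} = \left(- \frac{9}{8} + 6 \cdot 1\right) \frac{1}{10099} = \left(- \frac{9}{8} + 6\right) \frac{1}{10099} = \frac{39}{8} \cdot \frac{1}{10099} = \frac{39}{80792}$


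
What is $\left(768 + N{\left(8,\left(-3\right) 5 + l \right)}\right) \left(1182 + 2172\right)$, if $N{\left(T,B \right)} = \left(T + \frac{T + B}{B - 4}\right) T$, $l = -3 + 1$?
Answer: $\frac{19614192}{7} \approx 2.802 \cdot 10^{6}$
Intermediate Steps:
$l = -2$
$N{\left(T,B \right)} = T \left(T + \frac{B + T}{-4 + B}\right)$ ($N{\left(T,B \right)} = \left(T + \frac{B + T}{-4 + B}\right) T = T \left(T + \frac{B + T}{-4 + B}\right)$)
$\left(768 + N{\left(8,\left(-3\right) 5 + l \right)}\right) \left(1182 + 2172\right) = \left(768 + \frac{8 \left(\left(\left(-3\right) 5 - 2\right) - 24 + \left(\left(-3\right) 5 - 2\right) 8\right)}{-4 - 17}\right) \left(1182 + 2172\right) = \left(768 + \frac{8 \left(\left(-15 - 2\right) - 24 + \left(-15 - 2\right) 8\right)}{-4 - 17}\right) 3354 = \left(768 + \frac{8 \left(-17 - 24 - 136\right)}{-4 - 17}\right) 3354 = \left(768 + \frac{8 \left(-17 - 24 - 136\right)}{-21}\right) 3354 = \left(768 + 8 \left(- \frac{1}{21}\right) \left(-177\right)\right) 3354 = \left(768 + \frac{472}{7}\right) 3354 = \frac{5848}{7} \cdot 3354 = \frac{19614192}{7}$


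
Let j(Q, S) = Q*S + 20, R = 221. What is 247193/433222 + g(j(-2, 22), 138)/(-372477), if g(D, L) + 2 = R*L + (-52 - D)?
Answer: 26291433055/53788410298 ≈ 0.48879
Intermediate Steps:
j(Q, S) = 20 + Q*S
g(D, L) = -54 - D + 221*L (g(D, L) = -2 + (221*L + (-52 - D)) = -2 + (-52 - D + 221*L) = -54 - D + 221*L)
247193/433222 + g(j(-2, 22), 138)/(-372477) = 247193/433222 + (-54 - (20 - 2*22) + 221*138)/(-372477) = 247193*(1/433222) + (-54 - (20 - 44) + 30498)*(-1/372477) = 247193/433222 + (-54 - 1*(-24) + 30498)*(-1/372477) = 247193/433222 + (-54 + 24 + 30498)*(-1/372477) = 247193/433222 + 30468*(-1/372477) = 247193/433222 - 10156/124159 = 26291433055/53788410298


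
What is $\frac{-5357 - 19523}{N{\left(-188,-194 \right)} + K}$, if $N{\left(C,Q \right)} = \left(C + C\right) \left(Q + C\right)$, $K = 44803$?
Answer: $- \frac{4976}{37687} \approx -0.13204$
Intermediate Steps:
$N{\left(C,Q \right)} = 2 C \left(C + Q\right)$
$\frac{-5357 - 19523}{N{\left(-188,-194 \right)} + K} = \frac{-5357 - 19523}{2 \left(-188\right) \left(-188 - 194\right) + 44803} = - \frac{24880}{2 \left(-188\right) \left(-382\right) + 44803} = - \frac{24880}{143632 + 44803} = - \frac{24880}{188435} = \left(-24880\right) \frac{1}{188435} = - \frac{4976}{37687}$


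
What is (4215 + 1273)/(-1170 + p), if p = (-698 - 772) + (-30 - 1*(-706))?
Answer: -1372/491 ≈ -2.7943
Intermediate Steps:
p = -794 (p = -1470 + (-30 + 706) = -1470 + 676 = -794)
(4215 + 1273)/(-1170 + p) = (4215 + 1273)/(-1170 - 794) = 5488/(-1964) = 5488*(-1/1964) = -1372/491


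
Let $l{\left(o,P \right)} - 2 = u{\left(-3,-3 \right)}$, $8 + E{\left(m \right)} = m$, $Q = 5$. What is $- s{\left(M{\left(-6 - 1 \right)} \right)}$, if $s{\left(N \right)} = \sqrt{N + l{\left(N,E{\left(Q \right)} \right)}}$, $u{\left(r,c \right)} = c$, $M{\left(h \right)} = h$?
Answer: $- 2 i \sqrt{2} \approx - 2.8284 i$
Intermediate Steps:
$E{\left(m \right)} = -8 + m$
$l{\left(o,P \right)} = -1$ ($l{\left(o,P \right)} = 2 - 3 = -1$)
$s{\left(N \right)} = \sqrt{-1 + N}$ ($s{\left(N \right)} = \sqrt{N - 1} = \sqrt{-1 + N}$)
$- s{\left(M{\left(-6 - 1 \right)} \right)} = - \sqrt{-1 - 7} = - \sqrt{-8} = - 2 i \sqrt{2}$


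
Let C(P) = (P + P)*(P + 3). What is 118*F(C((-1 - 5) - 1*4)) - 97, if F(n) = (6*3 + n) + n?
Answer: 35067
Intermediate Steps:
C(P) = 2*P*(3 + P) (C(P) = (2*P)*(3 + P) = 2*P*(3 + P))
F(n) = 18 + 2*n (F(n) = (18 + n) + n = 18 + 2*n)
118*F(C((-1 - 5) - 1*4)) - 97 = 118*(18 + 2*(2*((-1 - 5) - 1*4)*(3 + ((-1 - 5) - 1*4)))) - 97 = 118*(18 + 2*(2*(-6 - 4)*(3 + (-6 - 4)))) - 97 = 118*(18 + 2*(2*(-10)*(3 - 10))) - 97 = 118*(18 + 2*(2*(-10)*(-7))) - 97 = 118*(18 + 2*140) - 97 = 118*(18 + 280) - 97 = 118*298 - 97 = 35164 - 97 = 35067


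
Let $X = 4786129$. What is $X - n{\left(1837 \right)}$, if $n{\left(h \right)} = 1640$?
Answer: $4784489$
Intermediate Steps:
$X - n{\left(1837 \right)} = 4786129 - 1640 = 4784489$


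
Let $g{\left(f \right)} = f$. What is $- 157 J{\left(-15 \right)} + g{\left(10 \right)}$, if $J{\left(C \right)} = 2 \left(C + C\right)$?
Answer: $9430$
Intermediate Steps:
$J{\left(C \right)} = 4 C$ ($J{\left(C \right)} = 2 \cdot 2 C = 4 C$)
$- 157 J{\left(-15 \right)} + g{\left(10 \right)} = - 157 \cdot 4 \left(-15\right) + 10 = \left(-157\right) \left(-60\right) + 10 = 9420 + 10 = 9430$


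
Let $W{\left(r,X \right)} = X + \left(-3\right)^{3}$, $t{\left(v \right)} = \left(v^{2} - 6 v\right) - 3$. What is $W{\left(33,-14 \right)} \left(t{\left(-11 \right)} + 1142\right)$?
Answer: $-54366$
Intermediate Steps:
$t{\left(v \right)} = -3 + v^{2} - 6 v$
$W{\left(r,X \right)} = -27 + X$ ($W{\left(r,X \right)} = X - 27 = -27 + X$)
$W{\left(33,-14 \right)} \left(t{\left(-11 \right)} + 1142\right) = \left(-27 - 14\right) \left(\left(-3 + \left(-11\right)^{2} - -66\right) + 1142\right) = - 41 \left(\left(-3 + 121 + 66\right) + 1142\right) = - 41 \left(184 + 1142\right) = \left(-41\right) 1326 = -54366$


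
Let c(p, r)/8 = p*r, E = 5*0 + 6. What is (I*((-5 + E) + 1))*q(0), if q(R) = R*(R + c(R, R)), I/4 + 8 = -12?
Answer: 0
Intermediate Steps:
E = 6 (E = 0 + 6 = 6)
I = -80 (I = -32 + 4*(-12) = -32 - 48 = -80)
c(p, r) = 8*p*r (c(p, r) = 8*(p*r) = 8*p*r)
q(R) = R*(R + 8*R**2) (q(R) = R*(R + 8*R*R) = R*(R + 8*R**2))
(I*((-5 + E) + 1))*q(0) = (-80*((-5 + 6) + 1))*(0**2*(1 + 8*0)) = (-80*(1 + 1))*(0*(1 + 0)) = (-80*2)*(0*1) = -160*0 = 0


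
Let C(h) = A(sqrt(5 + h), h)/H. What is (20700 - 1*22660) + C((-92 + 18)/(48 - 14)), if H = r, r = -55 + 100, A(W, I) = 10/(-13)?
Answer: -229322/117 ≈ -1960.0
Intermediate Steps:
A(W, I) = -10/13 (A(W, I) = 10*(-1/13) = -10/13)
r = 45
H = 45
C(h) = -2/117 (C(h) = -10/13/45 = -10/13*1/45 = -2/117)
(20700 - 1*22660) + C((-92 + 18)/(48 - 14)) = (20700 - 1*22660) - 2/117 = (20700 - 22660) - 2/117 = -1960 - 2/117 = -229322/117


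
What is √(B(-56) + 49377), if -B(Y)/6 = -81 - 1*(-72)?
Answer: √49431 ≈ 222.33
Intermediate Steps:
B(Y) = 54 (B(Y) = -6*(-81 - 1*(-72)) = -6*(-81 + 72) = -6*(-9) = 54)
√(B(-56) + 49377) = √(54 + 49377) = √49431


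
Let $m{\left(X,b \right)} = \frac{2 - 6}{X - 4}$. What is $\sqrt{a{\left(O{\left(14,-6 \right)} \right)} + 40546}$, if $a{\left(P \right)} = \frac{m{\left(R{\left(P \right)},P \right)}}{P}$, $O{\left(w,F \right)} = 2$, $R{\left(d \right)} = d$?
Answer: $\sqrt{40547} \approx 201.36$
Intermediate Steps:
$m{\left(X,b \right)} = - \frac{4}{-4 + X}$
$a{\left(P \right)} = - \frac{4}{P \left(-4 + P\right)}$ ($a{\left(P \right)} = \frac{\left(-4\right) \frac{1}{-4 + P}}{P} = - \frac{4}{P \left(-4 + P\right)}$)
$\sqrt{a{\left(O{\left(14,-6 \right)} \right)} + 40546} = \sqrt{- \frac{4}{2 \left(-4 + 2\right)} + 40546} = \sqrt{\left(-4\right) \frac{1}{2} \frac{1}{-2} + 40546} = \sqrt{\left(-4\right) \frac{1}{2} \left(- \frac{1}{2}\right) + 40546} = \sqrt{1 + 40546} = \sqrt{40547}$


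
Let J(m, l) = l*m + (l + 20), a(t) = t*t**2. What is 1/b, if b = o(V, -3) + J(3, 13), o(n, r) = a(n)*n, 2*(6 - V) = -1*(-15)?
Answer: 16/1233 ≈ 0.012976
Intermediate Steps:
a(t) = t**3
J(m, l) = 20 + l + l*m (J(m, l) = l*m + (20 + l) = 20 + l + l*m)
V = -3/2 (V = 6 - (-1)*(-15)/2 = 6 - 1/2*15 = 6 - 15/2 = -3/2 ≈ -1.5000)
o(n, r) = n**4 (o(n, r) = n**3*n = n**4)
b = 1233/16 (b = (-3/2)**4 + (20 + 13 + 13*3) = 81/16 + (20 + 13 + 39) = 81/16 + 72 = 1233/16 ≈ 77.063)
1/b = 1/(1233/16) = 16/1233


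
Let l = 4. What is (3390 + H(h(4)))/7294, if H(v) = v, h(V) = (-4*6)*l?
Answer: 1647/3647 ≈ 0.45160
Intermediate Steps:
h(V) = -96 (h(V) = -4*6*4 = -24*4 = -96)
(3390 + H(h(4)))/7294 = (3390 - 96)/7294 = 3294*(1/7294) = 1647/3647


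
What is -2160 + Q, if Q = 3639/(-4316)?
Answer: -9326199/4316 ≈ -2160.8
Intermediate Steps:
Q = -3639/4316 (Q = 3639*(-1/4316) = -3639/4316 ≈ -0.84314)
-2160 + Q = -2160 - 3639/4316 = -9326199/4316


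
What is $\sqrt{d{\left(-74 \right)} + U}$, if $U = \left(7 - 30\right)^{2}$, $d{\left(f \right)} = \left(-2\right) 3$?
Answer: $\sqrt{523} \approx 22.869$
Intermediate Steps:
$d{\left(f \right)} = -6$
$U = 529$ ($U = \left(-23\right)^{2} = 529$)
$\sqrt{d{\left(-74 \right)} + U} = \sqrt{-6 + 529} = \sqrt{523}$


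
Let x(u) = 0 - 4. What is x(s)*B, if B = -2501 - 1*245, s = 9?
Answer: 10984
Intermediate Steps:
B = -2746 (B = -2501 - 245 = -2746)
x(u) = -4
x(s)*B = -4*(-2746) = 10984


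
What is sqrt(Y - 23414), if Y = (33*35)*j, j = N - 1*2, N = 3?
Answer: I*sqrt(22259) ≈ 149.19*I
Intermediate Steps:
j = 1 (j = 3 - 1*2 = 3 - 2 = 1)
Y = 1155 (Y = (33*35)*1 = 1155*1 = 1155)
sqrt(Y - 23414) = sqrt(1155 - 23414) = sqrt(-22259) = I*sqrt(22259)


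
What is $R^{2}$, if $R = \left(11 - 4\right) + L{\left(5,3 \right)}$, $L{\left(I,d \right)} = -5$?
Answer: $4$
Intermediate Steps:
$R = 2$ ($R = \left(11 - 4\right) - 5 = 7 - 5 = 2$)
$R^{2} = 2^{2} = 4$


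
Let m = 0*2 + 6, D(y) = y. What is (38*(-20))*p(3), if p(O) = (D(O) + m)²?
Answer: -61560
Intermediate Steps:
m = 6 (m = 0 + 6 = 6)
p(O) = (6 + O)² (p(O) = (O + 6)² = (6 + O)²)
(38*(-20))*p(3) = (38*(-20))*(6 + 3)² = -760*9² = -760*81 = -61560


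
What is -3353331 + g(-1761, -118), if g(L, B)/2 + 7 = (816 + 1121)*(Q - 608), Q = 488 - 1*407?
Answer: -5394943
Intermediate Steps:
Q = 81 (Q = 488 - 407 = 81)
g(L, B) = -2041612 (g(L, B) = -14 + 2*((816 + 1121)*(81 - 608)) = -14 + 2*(1937*(-527)) = -14 + 2*(-1020799) = -14 - 2041598 = -2041612)
-3353331 + g(-1761, -118) = -3353331 - 2041612 = -5394943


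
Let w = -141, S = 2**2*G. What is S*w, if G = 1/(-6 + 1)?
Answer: 564/5 ≈ 112.80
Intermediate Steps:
G = -1/5 (G = 1/(-5) = -1/5 ≈ -0.20000)
S = -4/5 (S = 2**2*(-1/5) = 4*(-1/5) = -4/5 ≈ -0.80000)
S*w = -4/5*(-141) = 564/5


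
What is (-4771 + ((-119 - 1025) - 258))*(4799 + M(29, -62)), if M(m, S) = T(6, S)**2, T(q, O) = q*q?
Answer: -37624435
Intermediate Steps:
T(q, O) = q**2
M(m, S) = 1296 (M(m, S) = (6**2)**2 = 36**2 = 1296)
(-4771 + ((-119 - 1025) - 258))*(4799 + M(29, -62)) = (-4771 + ((-119 - 1025) - 258))*(4799 + 1296) = (-4771 + (-1144 - 258))*6095 = (-4771 - 1402)*6095 = -6173*6095 = -37624435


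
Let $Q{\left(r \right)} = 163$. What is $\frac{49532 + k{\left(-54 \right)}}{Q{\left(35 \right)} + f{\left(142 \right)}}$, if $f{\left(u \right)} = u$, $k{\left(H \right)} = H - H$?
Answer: $\frac{812}{5} \approx 162.4$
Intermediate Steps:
$k{\left(H \right)} = 0$
$\frac{49532 + k{\left(-54 \right)}}{Q{\left(35 \right)} + f{\left(142 \right)}} = \frac{49532 + 0}{163 + 142} = \frac{49532}{305} = 49532 \cdot \frac{1}{305} = \frac{812}{5}$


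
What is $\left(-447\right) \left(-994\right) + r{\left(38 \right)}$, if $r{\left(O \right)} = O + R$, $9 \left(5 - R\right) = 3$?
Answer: $\frac{1333082}{3} \approx 4.4436 \cdot 10^{5}$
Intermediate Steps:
$R = \frac{14}{3}$ ($R = 5 - \frac{1}{3} = \frac{14}{3} \approx 4.6667$)
$r{\left(O \right)} = \frac{14}{3} + O$ ($r{\left(O \right)} = O + \frac{14}{3} = \frac{14}{3} + O$)
$\left(-447\right) \left(-994\right) + r{\left(38 \right)} = \left(-447\right) \left(-994\right) + \left(\frac{14}{3} + 38\right) = 444318 + \frac{128}{3} = \frac{1333082}{3}$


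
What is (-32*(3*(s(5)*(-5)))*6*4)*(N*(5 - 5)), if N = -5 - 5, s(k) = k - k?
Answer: 0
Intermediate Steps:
s(k) = 0
N = -10
(-32*(3*(s(5)*(-5)))*6*4)*(N*(5 - 5)) = (-32*(3*(0*(-5)))*6*4)*(-10*(5 - 5)) = (-32*(3*0)*6*4)*(-10*0) = -32*0*6*4*0 = -0*4*0 = -32*0*0 = 0*0 = 0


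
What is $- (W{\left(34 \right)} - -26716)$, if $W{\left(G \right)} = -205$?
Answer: $-26511$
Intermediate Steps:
$- (W{\left(34 \right)} - -26716) = - (-205 - -26716) = - (-205 + 26716) = \left(-1\right) 26511 = -26511$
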